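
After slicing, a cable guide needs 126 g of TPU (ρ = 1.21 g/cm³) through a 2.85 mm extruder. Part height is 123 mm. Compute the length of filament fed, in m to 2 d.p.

16.32 m

Extruded volume: 126/1.21 = 104.1322 cm³ (104132.2 mm³).
Filament cross-section = π × (2.85/2)² = 6.3794 mm².
L = V/A = 104132.2/6.3794 = 16323.2 mm → 16.32 m.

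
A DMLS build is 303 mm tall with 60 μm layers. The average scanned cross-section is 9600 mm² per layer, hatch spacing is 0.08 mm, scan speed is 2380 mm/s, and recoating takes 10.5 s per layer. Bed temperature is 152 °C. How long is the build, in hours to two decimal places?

Layer count = ceil(303 / 0.06) = 5050.
Scan path per layer = 9600 / 0.08 = 120000 mm.
Per-layer scan time = 120000 / 2380 = 50.4202 s.
Time per layer = 50.4202 + 10.5 = 60.9202 s.
5050 layers × 60.9202 s/layer = 307647.01 s, i.e. 85.46 hours.

85.46 hours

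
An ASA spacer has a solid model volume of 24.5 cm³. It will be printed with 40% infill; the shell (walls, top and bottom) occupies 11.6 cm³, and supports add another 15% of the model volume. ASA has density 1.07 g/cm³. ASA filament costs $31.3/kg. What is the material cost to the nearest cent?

Interior volume: 24.5 − 11.6 → 12.9 cm³.
Deposited infill = 0.40 × 12.9, so 5.16 cm³.
Support = 0.15 × 24.5, so 3.675 cm³.
Total extruded = 11.6 + 5.16 + 3.675, so 20.435 cm³.
Mass = 20.435 × 1.07 = 21.86545 g.
Cost = 21.86545 g / 1000 × $31.3/kg = $0.68.

$0.68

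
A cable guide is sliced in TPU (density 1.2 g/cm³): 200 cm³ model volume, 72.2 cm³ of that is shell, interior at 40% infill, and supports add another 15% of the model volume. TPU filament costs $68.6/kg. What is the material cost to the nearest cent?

Infill region = 200 − 72.2, so 127.8 cm³.
Infill volume = 0.40 × 127.8 = 51.12 cm³.
Support = 0.15 × 200, so 30 cm³.
Deposited volume = 72.2 + 51.12 + 30 = 153.32 cm³.
Mass = 153.32 × 1.2, so 183.984 g.
Cost = 183.984 g / 1000 × $68.6/kg = $12.62.

$12.62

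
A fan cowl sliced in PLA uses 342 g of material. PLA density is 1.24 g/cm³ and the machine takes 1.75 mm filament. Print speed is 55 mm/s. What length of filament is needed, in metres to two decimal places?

114.67 m

Extruded volume: 342/1.24 = 275.8065 cm³ (275806.5 mm³).
Filament cross-section = π × (1.75/2)² = 2.4053 mm².
L = V/A = 275806.5/2.4053 = 114666.15 mm → 114.67 m.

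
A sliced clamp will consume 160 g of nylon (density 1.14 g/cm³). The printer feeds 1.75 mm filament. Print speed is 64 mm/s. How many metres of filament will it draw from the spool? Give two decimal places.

58.35 m

Extruded volume: 160/1.14 = 140.3509 cm³ (140350.9 mm³).
Cross-section of 1.75 mm filament: π·(1.75/2)² = 2.4053 mm².
Length = 140350.9 / 2.4053 = 58350.68 mm = 58.35 m.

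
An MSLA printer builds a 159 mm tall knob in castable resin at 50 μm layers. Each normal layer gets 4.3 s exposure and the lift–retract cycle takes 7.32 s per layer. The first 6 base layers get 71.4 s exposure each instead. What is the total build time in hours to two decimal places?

10.38 hours

Layer count = ceil(159 / 0.05) = 3180.
Base layers: 6 × (71.4 + 7.32) → 472.32 s.
Normal layers: 3174 × (4.3 + 7.32) → 36881.88 s.
Sum: 472.32 + 36881.88 = 37354.2 s → 10.38 hours.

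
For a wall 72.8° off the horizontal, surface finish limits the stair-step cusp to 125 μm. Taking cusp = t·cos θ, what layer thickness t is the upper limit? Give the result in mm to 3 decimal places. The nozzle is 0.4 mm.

0.423 mm

Layer height = cusp / cos(72.8°) = 0.125 / 0.2957 = 0.423 mm.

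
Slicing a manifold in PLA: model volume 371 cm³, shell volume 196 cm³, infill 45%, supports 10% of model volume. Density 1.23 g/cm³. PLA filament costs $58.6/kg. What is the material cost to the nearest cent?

Interior volume = 371 − 196, so 175 cm³.
Infill volume: 0.45 × 175 → 78.75 cm³.
Support: 0.10 × 371 → 37.1 cm³.
Deposited volume = 196 + 78.75 + 37.1, so 311.85 cm³.
Mass = 311.85 × 1.23 = 383.5755 g.
At $58.6/kg: 383.5755/1000 × 58.6 = $22.48.

$22.48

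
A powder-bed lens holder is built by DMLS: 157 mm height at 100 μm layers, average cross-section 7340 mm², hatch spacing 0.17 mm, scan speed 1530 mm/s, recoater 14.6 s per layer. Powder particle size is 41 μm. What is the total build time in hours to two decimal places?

18.67 hours

Number of layers: 157 / 0.1 → 1570 (rounded up).
Scan path per layer = 7340 / 0.17, so 43176.5 mm.
Per-layer scan time: 43176.5 / 1530 → 28.2199 s.
Time per layer = 28.2199 + 14.6, so 42.8199 s.
Total: 1570 × 42.8199 s = 67227.243 s → 18.67 hours.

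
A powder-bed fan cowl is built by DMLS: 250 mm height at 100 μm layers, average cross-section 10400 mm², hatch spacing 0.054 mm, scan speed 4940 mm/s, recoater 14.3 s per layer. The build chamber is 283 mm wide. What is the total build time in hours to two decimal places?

Layers = ⌈250/0.1⌉ = 2500.
Scan path per layer = 10400 / 0.054, so 192592.6 mm.
Scan time per layer = 192592.6 / 4940, so 38.9864 s.
Time per layer: 38.9864 + 14.3 → 53.2864 s.
Total: 2500 × 53.2864 s = 133216 s → 37.00 hours.

37.00 hours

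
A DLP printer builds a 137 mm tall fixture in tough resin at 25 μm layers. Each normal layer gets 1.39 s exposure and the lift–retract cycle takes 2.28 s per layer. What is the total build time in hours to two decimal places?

Layer count = ceil(137 / 0.025) = 5480.
Per-layer time: 1.39 + 2.28 → 3.67 s.
Build time: 5480 × 3.67 s = 20111.6 s, i.e. 5.59 hours.

5.59 hours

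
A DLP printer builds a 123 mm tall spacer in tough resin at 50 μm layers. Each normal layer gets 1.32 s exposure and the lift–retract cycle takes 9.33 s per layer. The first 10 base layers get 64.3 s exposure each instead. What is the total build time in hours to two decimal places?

7.45 hours

Layers = ⌈123/0.05⌉ = 2460.
Bottom layers = 10 × (64.3 + 9.33) = 736.3 s.
Remaining layers = 2450 × (1.32 + 9.33) = 26092.5 s.
Total = 736.3 + 26092.5 = 26828.8 s = 7.45 hours.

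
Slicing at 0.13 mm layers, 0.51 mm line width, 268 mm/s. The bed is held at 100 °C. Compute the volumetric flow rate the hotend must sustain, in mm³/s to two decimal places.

17.77

A: 0.13 × 0.51 → 0.0663 mm².
Q = v·A = 268 × 0.0663 = 17.77 mm³/s.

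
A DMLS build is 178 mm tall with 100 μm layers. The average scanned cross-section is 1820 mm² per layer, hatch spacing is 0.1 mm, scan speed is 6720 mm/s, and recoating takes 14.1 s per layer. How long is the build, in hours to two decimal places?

Layers = ⌈178/0.1⌉ = 1780.
Per-layer scan distance = 1820 / 0.1, so 18200 mm.
Per-layer scan time = 18200 / 6720, so 2.7083 s.
Time per layer: 2.7083 + 14.1 → 16.8083 s.
Build time = 1780 × 16.8083 = 29918.774 s = 8.31 hours.

8.31 hours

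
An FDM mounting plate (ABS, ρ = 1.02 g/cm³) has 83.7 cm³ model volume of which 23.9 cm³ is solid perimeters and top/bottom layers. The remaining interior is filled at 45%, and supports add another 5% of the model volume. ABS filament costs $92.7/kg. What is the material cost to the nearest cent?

$5.20

Infill region: 83.7 − 23.9 → 59.8 cm³.
Deposited infill: 0.45 × 59.8 → 26.91 cm³.
Support = 0.05 × 83.7 = 4.185 cm³.
Total extruded = 23.9 + 26.91 + 4.185, so 54.995 cm³.
Mass = 54.995 × 1.02 = 56.0949 g.
Cost = 56.0949 g / 1000 × $92.7/kg = $5.20.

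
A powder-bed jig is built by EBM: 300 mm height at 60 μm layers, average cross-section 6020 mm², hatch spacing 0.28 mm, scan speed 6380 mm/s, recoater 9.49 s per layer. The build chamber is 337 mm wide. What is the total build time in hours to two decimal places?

17.86 hours

Layers = ⌈300/0.06⌉ = 5000.
Per-layer scan distance = 6020 / 0.28 = 21500 mm.
Beam time per layer = 21500 / 6380 = 3.3699 s.
Per-layer time: 3.3699 + 9.49 → 12.8599 s.
5000 layers × 12.8599 s/layer = 64299.5 s, i.e. 17.86 hours.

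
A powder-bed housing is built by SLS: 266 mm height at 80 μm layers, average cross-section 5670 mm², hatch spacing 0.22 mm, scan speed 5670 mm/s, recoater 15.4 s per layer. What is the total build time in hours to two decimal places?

Layers = ⌈266/0.08⌉ = 3325.
Scan path per layer = 5670 / 0.22, so 25772.7 mm.
Laser time per layer = 25772.7 / 5670, so 4.5454 s.
Layer cycle: 4.5454 + 15.4 → 19.9454 s.
Build time = 3325 × 19.9454 = 66318.455 s = 18.42 hours.

18.42 hours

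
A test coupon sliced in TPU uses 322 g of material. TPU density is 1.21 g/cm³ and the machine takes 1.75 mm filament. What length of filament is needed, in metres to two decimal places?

Extruded volume: 322/1.21 = 266.1157 cm³ (266115.7 mm³).
Cross-section of 1.75 mm filament: π·(1.75/2)² = 2.4053 mm².
L = V/A = 266115.7/2.4053 = 110637.22 mm → 110.64 m.

110.64 m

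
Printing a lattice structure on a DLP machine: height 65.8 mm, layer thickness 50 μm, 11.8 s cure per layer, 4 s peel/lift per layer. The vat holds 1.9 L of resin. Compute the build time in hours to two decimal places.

5.78 hours

Number of layers: 65.8 / 0.05 → 1316 (rounded up).
Per-layer time: 11.8 + 4 → 15.8 s.
Total = 1316 × 15.8 = 20792.8 s = 5.78 hours.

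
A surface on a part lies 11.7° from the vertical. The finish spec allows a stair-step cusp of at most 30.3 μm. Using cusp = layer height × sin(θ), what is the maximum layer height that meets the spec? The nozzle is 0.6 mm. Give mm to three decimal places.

sin(11.7°) = 0.2028; t_max = 0.0303/0.2028 = 0.149 mm.

0.149 mm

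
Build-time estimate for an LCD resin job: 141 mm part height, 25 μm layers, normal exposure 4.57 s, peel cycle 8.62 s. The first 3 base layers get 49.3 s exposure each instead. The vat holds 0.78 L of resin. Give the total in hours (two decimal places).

20.70 hours

Layers = ⌈141/0.025⌉ = 5640.
Base layers = 3 × (49.3 + 8.62) = 173.76 s.
Regular layers = 5637 × (4.57 + 8.62), so 74352.03 s.
Sum: 173.76 + 74352.03 = 74525.79 s → 20.70 hours.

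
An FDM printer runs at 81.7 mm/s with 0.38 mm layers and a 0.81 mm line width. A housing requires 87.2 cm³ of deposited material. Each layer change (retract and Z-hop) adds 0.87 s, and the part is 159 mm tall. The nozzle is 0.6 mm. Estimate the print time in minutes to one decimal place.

63.9 minutes

Line area = 0.38 × 0.81, so 0.3078 mm².
Toolpath length = 87.2 cm³ / 0.3078 mm² = 87200 / 0.3078 = 283300.8 mm.
Time extruding = 283300.8 / 81.7, so 3467.6 s.
Number of layers: 159 / 0.38 → 419 (rounded up).
Non-print overhead: 419 × 0.87 → 364.53 s.
Total = 3467.6 + 364.53 = 3832.13 s = 63.9 minutes.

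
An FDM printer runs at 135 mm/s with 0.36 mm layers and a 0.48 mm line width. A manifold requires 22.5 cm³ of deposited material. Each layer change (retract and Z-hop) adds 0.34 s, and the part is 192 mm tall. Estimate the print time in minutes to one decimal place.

19.1 minutes

Bead cross-section: 0.36 × 0.48 → 0.1728 mm².
Toolpath length = 22.5 cm³ / 0.1728 mm² = 22500 / 0.1728 = 130208.3 mm.
Extrusion time = 130208.3 / 135, so 964.5 s.
Layers = ⌈192/0.36⌉ = 534.
Z-hop total = 534 × 0.34, so 181.56 s.
Altogether 964.5 + 181.56 = 1146.06 s, i.e. 19.1 minutes.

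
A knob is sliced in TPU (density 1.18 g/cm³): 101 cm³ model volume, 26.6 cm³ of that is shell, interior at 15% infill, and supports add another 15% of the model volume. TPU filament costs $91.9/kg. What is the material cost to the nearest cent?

$5.74

Volume inside the shell = 101 − 26.6 = 74.4 cm³.
Infill volume: 0.15 × 74.4 → 11.16 cm³.
Support: 0.15 × 101 → 15.15 cm³.
Deposited volume = 26.6 + 11.16 + 15.15, so 52.91 cm³.
Mass: 52.91 × 1.18 → 62.4338 g.
Cost = 62.4338 g / 1000 × $91.9/kg = $5.74.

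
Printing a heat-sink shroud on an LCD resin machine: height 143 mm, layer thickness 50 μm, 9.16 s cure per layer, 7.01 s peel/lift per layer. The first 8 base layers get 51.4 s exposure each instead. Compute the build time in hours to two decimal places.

12.94 hours

Number of layers: 143 / 0.05 → 2860 (rounded up).
Bottom layers = 8 × (51.4 + 7.01), so 467.28 s.
Remaining layers = 2852 × (9.16 + 7.01) = 46116.84 s.
Total = 467.28 + 46116.84 = 46584.12 s = 12.94 hours.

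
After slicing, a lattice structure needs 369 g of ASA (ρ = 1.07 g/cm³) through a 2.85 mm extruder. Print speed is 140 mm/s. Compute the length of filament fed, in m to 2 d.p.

54.06 m

Volume = 369 g / 1.07 g·cm⁻³ = 344.8598 cm³ = 344859.8 mm³.
A = π r² = π × 1.425² = 6.3794 mm².
Length = 344859.8 / 6.3794 = 54058.34 mm = 54.06 m.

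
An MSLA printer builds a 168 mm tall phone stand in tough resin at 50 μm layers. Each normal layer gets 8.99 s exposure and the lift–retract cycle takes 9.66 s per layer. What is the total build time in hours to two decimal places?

17.41 hours

Layers = ⌈168/0.05⌉ = 3360.
Each layer takes: 8.99 + 9.66 → 18.65 s.
Build time: 3360 × 18.65 s = 62664 s, i.e. 17.41 hours.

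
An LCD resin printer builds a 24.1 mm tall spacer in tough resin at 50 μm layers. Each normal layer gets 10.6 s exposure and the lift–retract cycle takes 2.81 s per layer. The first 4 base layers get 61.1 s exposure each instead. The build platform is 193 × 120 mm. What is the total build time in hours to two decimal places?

Number of layers: 24.1 / 0.05 → 482 (rounded up).
Bottom layers = 4 × (61.1 + 2.81) = 255.64 s.
Remaining layers = 478 × (10.6 + 2.81) = 6409.98 s.
Total = 255.64 + 6409.98 = 6665.62 s = 1.85 hours.

1.85 hours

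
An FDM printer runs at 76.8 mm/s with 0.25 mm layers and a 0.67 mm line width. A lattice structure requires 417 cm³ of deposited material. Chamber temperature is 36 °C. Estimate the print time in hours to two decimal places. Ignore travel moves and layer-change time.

9.00 hours

Bead cross-section = 0.25 × 0.67, so 0.1675 mm².
Toolpath length = 417 cm³ / 0.1675 mm² = 417000 / 0.1675 = 2489552.2 mm.
Time extruding: 2489552.2 / 76.8 → 32416 s.
32416 s = 9.00 hours.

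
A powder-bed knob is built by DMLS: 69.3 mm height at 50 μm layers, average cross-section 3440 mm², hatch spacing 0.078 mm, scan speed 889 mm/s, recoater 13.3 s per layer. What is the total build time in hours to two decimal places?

Layers = ⌈69.3/0.05⌉ = 1386.
Hatch length per layer = 3440 / 0.078 = 44102.6 mm.
Per-layer scan time: 44102.6 / 889 → 49.6092 s.
Layer cycle = 49.6092 + 13.3, so 62.9092 s.
1386 layers × 62.9092 s/layer = 87192.1512 s, i.e. 24.22 hours.

24.22 hours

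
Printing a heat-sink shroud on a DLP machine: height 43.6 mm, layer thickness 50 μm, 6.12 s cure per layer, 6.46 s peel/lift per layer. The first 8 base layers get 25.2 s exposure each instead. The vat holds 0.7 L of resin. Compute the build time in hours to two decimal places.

Layer count = ceil(43.6 / 0.05) = 872.
Base layers = 8 × (25.2 + 6.46), so 253.28 s.
Regular layers = 864 × (6.12 + 6.46), so 10869.12 s.
Total = 253.28 + 10869.12 = 11122.4 s = 3.09 hours.

3.09 hours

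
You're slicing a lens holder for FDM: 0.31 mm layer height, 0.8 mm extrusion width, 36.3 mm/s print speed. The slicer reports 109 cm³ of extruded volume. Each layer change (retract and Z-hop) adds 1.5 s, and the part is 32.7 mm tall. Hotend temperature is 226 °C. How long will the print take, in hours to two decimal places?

3.41 hours

Line area = 0.31 × 0.8, so 0.248 mm².
Toolpath length = 109 cm³ / 0.248 mm² = 109000 / 0.248 = 439516.1 mm.
Print-move time = 439516.1 / 36.3, so 12107.9 s.
Number of layers: 32.7 / 0.31 → 106 (rounded up).
Layer-change overhead: 106 × 1.5 → 159 s.
Altogether 12107.9 + 159 = 12266.9 s, i.e. 3.41 hours.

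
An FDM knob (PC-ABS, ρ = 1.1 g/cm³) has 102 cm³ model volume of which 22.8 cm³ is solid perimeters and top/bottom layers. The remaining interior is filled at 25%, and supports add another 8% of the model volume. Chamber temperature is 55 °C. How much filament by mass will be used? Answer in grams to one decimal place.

55.8 g

Infill region: 102 − 22.8 → 79.2 cm³.
Deposited infill: 0.25 × 79.2 → 19.8 cm³.
Support = 0.08 × 102, so 8.16 cm³.
Total printed volume: 22.8 + 19.8 + 8.16 → 50.76 cm³.
Mass: 50.76 × 1.1 → 55.836 g.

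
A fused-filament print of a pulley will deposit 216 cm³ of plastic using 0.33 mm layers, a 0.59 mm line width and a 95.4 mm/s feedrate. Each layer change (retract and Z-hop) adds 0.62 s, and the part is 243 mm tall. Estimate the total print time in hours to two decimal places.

3.36 hours

Extrusion cross-section = 0.33 × 0.59 = 0.1947 mm².
Total extruded path = 216000/0.1947 = 1109399.1 mm.
Extrusion time = 1109399.1 / 95.4 = 11628.9 s.
Layer count = ceil(243 / 0.33) = 737.
Non-print overhead: 737 × 0.62 → 456.94 s.
Altogether 11628.9 + 456.94 = 12085.84 s, i.e. 3.36 hours.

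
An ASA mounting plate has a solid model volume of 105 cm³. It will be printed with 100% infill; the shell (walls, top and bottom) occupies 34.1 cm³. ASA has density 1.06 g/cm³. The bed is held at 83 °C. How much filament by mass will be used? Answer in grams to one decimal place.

Volume inside the shell = 105 − 34.1 = 70.9 cm³.
Deposited infill = 1.00 × 70.9 = 70.9 cm³.
Total printed volume = 34.1 + 70.9, so 105 cm³.
Mass = 105 × 1.06, so 111.3 g.

111.3 g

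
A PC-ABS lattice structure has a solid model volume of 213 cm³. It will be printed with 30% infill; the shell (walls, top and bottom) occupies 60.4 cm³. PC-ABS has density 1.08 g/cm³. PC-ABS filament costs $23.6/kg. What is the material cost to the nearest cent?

Interior volume = 213 − 60.4 = 152.6 cm³.
Infill volume: 0.30 × 152.6 → 45.78 cm³.
Deposited volume = 60.4 + 45.78, so 106.18 cm³.
Mass = 106.18 × 1.08, so 114.6744 g.
At $23.6/kg: 114.6744/1000 × 23.6 = $2.71.

$2.71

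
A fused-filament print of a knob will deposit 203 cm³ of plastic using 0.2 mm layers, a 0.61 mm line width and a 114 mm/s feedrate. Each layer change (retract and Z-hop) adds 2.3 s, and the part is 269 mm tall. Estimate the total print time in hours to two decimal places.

Extrusion cross-section = 0.2 × 0.61 = 0.122 mm².
Toolpath length = 203 cm³ / 0.122 mm² = 203000 / 0.122 = 1663934.4 mm.
Extrusion time = 1663934.4 / 114 = 14595.9 s.
Layer count = ceil(269 / 0.2) = 1345.
Z-hop total: 1345 × 2.3 → 3093.5 s.
Altogether 14595.9 + 3093.5 = 17689.4 s, i.e. 4.91 hours.

4.91 hours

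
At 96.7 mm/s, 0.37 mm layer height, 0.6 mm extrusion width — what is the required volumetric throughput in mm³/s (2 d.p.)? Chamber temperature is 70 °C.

Extrusion cross-section: 0.37 × 0.6 → 0.222 mm².
Q = v·A = 96.7 × 0.222 = 21.47 mm³/s.

21.47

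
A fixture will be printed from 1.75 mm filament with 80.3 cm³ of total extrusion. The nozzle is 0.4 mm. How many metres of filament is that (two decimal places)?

33.38 m

A = π r² = π × 0.875² = 2.4053 mm².
L = 80300 mm³ / 2.4053 mm² = 33384.61 mm, i.e. 33.38 m.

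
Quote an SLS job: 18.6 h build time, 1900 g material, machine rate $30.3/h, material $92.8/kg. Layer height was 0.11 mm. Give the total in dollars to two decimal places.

$739.90

Time charge = 30.3 × 18.6 = $563.58.
Material cost = 92.8 × 1900/1000 = $176.32.
Total = 563.58 + 176.32 = $739.90.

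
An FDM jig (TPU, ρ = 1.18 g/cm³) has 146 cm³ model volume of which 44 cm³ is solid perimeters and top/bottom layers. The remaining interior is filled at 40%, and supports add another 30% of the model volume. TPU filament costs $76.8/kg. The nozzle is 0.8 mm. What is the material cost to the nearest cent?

$11.65

Interior volume: 146 − 44 → 102 cm³.
Infill deposited = 0.40 × 102, so 40.8 cm³.
Support = 0.30 × 146, so 43.8 cm³.
Total extruded = 44 + 40.8 + 43.8 = 128.6 cm³.
Mass = 128.6 × 1.18, so 151.748 g.
Cost = 151.748 g / 1000 × $76.8/kg = $11.65.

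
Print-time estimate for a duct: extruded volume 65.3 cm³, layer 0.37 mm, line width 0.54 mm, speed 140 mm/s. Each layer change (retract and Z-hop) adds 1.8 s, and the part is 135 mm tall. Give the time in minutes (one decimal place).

Extrusion cross-section: 0.37 × 0.54 → 0.1998 mm².
Toolpath length = 65.3 cm³ / 0.1998 mm² = 65300 / 0.1998 = 326826.8 mm.
Extrusion time = 326826.8 / 140, so 2334.5 s.
Number of layers: 135 / 0.37 → 365 (rounded up).
Layer-change overhead = 365 × 1.8, so 657 s.
Total = 2334.5 + 657 = 2991.5 s = 49.9 minutes.

49.9 minutes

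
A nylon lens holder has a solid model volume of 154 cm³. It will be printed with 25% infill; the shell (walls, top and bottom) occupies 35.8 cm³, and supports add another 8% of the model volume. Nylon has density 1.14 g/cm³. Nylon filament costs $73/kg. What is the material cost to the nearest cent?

Interior volume = 154 − 35.8, so 118.2 cm³.
Infill deposited = 0.25 × 118.2 = 29.55 cm³.
Support: 0.08 × 154 → 12.32 cm³.
Total extruded = 35.8 + 29.55 + 12.32 = 77.67 cm³.
Mass: 77.67 × 1.14 → 88.5438 g.
At $73/kg: 88.5438/1000 × 73 = $6.46.

$6.46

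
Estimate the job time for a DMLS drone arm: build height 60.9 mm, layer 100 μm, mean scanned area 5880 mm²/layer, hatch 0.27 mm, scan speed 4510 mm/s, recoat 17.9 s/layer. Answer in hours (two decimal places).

3.84 hours

Layer count = ceil(60.9 / 0.1) = 609.
Per-layer scan distance: 5880 / 0.27 → 21777.8 mm.
Laser time per layer: 21777.8 / 4510 → 4.8288 s.
Layer cycle = 4.8288 + 17.9 = 22.7288 s.
Total: 609 × 22.7288 s = 13841.8392 s → 3.84 hours.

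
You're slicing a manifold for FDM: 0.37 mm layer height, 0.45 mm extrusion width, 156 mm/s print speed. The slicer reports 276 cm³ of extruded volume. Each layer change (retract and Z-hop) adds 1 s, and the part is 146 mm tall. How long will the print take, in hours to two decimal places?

Bead cross-section: 0.37 × 0.45 → 0.1665 mm².
Toolpath length = 276 cm³ / 0.1665 mm² = 276000 / 0.1665 = 1657657.7 mm.
Extrusion time = 1657657.7 / 156 = 10626 s.
Number of layers: 146 / 0.37 → 395 (rounded up).
Layer-change overhead: 395 × 1 → 395 s.
Altogether 10626 + 395 = 11021 s, i.e. 3.06 hours.

3.06 hours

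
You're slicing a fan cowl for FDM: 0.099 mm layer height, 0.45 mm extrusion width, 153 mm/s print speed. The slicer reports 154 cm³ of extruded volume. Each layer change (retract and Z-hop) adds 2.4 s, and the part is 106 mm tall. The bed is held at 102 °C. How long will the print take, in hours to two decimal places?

Extrusion cross-section = 0.099 × 0.45, so 0.04455 mm².
Path length: 154000 mm³ / 0.04455 mm² → 3456790.1 mm.
Print-move time: 3456790.1 / 153 → 22593.4 s.
Layers = ⌈106/0.099⌉ = 1071.
Non-print overhead = 1071 × 2.4, so 2570.4 s.
Total = 22593.4 + 2570.4 = 25163.8 s = 6.99 hours.

6.99 hours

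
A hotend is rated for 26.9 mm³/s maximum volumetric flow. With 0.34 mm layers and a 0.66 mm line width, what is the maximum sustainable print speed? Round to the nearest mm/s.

A: 0.34 × 0.66 → 0.2244 mm².
v_max = Q/A = 26.9/0.2244 = 119.88 mm/s → 120 mm/s.

120 mm/s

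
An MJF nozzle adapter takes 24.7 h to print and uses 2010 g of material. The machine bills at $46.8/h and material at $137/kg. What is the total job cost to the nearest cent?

$1431.33

Machine-time cost = 46.8 × 24.7 = $1155.96.
Material charge = 137 × 2010/1000 = $275.37.
Total = 1155.96 + 275.37 = $1431.33.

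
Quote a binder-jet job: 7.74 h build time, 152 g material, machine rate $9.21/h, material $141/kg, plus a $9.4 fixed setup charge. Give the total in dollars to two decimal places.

Time charge: 9.21 × 7.74 → $71.2854.
Feedstock cost = 141 × 152/1000 = $21.432.
Total = 71.2854 + 21.432 + 9.4 = 102.1174 ≈ $102.12.

$102.12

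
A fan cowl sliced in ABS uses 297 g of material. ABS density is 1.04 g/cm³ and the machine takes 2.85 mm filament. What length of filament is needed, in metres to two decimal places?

Volume = 297 g / 1.04 g·cm⁻³ = 285.5769 cm³ = 285576.9 mm³.
Cross-section of 2.85 mm filament: π·(2.85/2)² = 6.3794 mm².
L = V/A = 285576.9/6.3794 = 44765.48 mm → 44.77 m.

44.77 m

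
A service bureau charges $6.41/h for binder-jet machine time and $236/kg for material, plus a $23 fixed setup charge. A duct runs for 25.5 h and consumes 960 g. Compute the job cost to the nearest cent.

Machine cost: 6.41 × 25.5 → $163.455.
Material cost: 236 × 960/1000 → $226.56.
Total = 163.455 + 226.56 + 23 = 413.015 ≈ $413.02.

$413.02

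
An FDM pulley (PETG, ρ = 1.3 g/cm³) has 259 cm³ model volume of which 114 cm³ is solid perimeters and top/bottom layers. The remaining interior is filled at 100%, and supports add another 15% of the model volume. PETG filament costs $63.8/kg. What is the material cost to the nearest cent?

Interior volume = 259 − 114, so 145 cm³.
Infill deposited: 1.00 × 145 → 145 cm³.
Support = 0.15 × 259 = 38.85 cm³.
Deposited volume = 114 + 145 + 38.85 = 297.85 cm³.
Mass = 297.85 × 1.3 = 387.205 g.
Cost = 387.205 g / 1000 × $63.8/kg = $24.70.

$24.70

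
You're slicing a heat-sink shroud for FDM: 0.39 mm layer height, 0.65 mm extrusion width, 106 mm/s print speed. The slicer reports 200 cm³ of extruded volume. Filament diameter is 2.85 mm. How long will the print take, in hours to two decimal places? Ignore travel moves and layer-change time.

Extrusion cross-section = 0.39 × 0.65 = 0.2535 mm².
Path length: 200000 mm³ / 0.2535 mm² → 788954.6 mm.
Extrusion time = 788954.6 / 106 = 7443 s.
7443 s = 2.07 hours.

2.07 hours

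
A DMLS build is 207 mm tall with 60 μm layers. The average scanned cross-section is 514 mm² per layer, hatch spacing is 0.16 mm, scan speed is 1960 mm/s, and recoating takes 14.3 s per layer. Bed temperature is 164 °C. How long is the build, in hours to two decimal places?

Number of layers: 207 / 0.06 → 3450 (rounded up).
Per-layer scan distance: 514 / 0.16 → 3212.5 mm.
Scan time per layer = 3212.5 / 1960 = 1.639 s.
Layer cycle = 1.639 + 14.3, so 15.939 s.
Total: 3450 × 15.939 s = 54989.55 s → 15.27 hours.

15.27 hours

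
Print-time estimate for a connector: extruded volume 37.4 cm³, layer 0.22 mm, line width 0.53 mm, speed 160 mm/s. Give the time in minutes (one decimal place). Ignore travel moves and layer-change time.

33.4 minutes

Bead cross-section = 0.22 × 0.53, so 0.1166 mm².
Toolpath length = 37.4 cm³ / 0.1166 mm² = 37400 / 0.1166 = 320754.7 mm.
Time extruding = 320754.7 / 160 = 2004.7 s.
Converting: 2004.7 s = 33.4 minutes.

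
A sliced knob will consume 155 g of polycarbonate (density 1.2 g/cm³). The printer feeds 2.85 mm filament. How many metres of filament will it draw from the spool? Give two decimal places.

20.25 m

Volume = 155 g / 1.2 g·cm⁻³ = 129.1667 cm³ = 129166.7 mm³.
A = π r² = π × 1.425² = 6.3794 mm².
L = V/A = 129166.7/6.3794 = 20247.47 mm → 20.25 m.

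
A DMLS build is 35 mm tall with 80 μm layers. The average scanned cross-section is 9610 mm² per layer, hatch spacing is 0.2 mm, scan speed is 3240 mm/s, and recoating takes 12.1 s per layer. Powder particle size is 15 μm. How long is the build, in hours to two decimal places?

3.28 hours

Number of layers: 35 / 0.08 → 438 (rounded up).
Per-layer scan distance: 9610 / 0.2 → 48050 mm.
Per-layer scan time: 48050 / 3240 → 14.8302 s.
Layer cycle = 14.8302 + 12.1, so 26.9302 s.
438 layers × 26.9302 s/layer = 11795.4276 s, i.e. 3.28 hours.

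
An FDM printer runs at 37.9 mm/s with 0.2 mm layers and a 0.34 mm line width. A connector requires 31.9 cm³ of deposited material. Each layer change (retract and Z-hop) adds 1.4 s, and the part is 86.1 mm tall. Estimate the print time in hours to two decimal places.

3.61 hours

Extrusion cross-section: 0.2 × 0.34 → 0.068 mm².
Path length: 31900 mm³ / 0.068 mm² → 469117.6 mm.
Print-move time = 469117.6 / 37.9, so 12377.8 s.
Layers = ⌈86.1/0.2⌉ = 431.
Layer-change overhead = 431 × 1.4, so 603.4 s.
Altogether 12377.8 + 603.4 = 12981.2 s, i.e. 3.61 hours.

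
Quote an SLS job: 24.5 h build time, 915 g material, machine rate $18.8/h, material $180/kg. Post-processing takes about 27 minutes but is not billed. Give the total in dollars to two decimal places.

$625.30

Machine-time cost: 18.8 × 24.5 → $460.60.
Material charge = 180 × 915/1000 = $164.70.
Total = 460.60 + 164.70 = $625.30.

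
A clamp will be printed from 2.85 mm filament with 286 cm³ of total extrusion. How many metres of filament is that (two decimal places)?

44.83 m

Filament cross-section = π × (2.85/2)² = 6.3794 mm².
L = 286000 mm³ / 6.3794 mm² = 44831.8 mm, i.e. 44.83 m.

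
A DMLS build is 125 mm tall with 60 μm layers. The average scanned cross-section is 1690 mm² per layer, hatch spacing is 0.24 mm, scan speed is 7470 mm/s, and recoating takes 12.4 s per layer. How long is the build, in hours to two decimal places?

Layers = ⌈125/0.06⌉ = 2084.
Scan path per layer: 1690 / 0.24 → 7041.7 mm.
Per-layer scan time: 7041.7 / 7470 → 0.9427 s.
Per-layer time = 0.9427 + 12.4, so 13.3427 s.
Build time = 2084 × 13.3427 = 27806.1868 s = 7.72 hours.

7.72 hours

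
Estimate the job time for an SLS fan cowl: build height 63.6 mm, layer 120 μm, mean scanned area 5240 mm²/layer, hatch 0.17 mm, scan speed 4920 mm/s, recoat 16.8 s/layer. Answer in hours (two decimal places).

3.40 hours

Layer count = ceil(63.6 / 0.12) = 530.
Scan path per layer: 5240 / 0.17 → 30823.5 mm.
Scan time per layer = 30823.5 / 4920 = 6.2649 s.
Time per layer = 6.2649 + 16.8 = 23.0649 s.
Build time = 530 × 23.0649 = 12224.397 s = 3.40 hours.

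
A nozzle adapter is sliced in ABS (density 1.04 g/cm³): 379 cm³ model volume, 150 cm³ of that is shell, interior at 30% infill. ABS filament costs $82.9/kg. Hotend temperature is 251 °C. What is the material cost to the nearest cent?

Volume inside the shell = 379 − 150 = 229 cm³.
Deposited infill: 0.30 × 229 → 68.7 cm³.
Total printed volume = 150 + 68.7, so 218.7 cm³.
Mass = 218.7 × 1.04, so 227.448 g.
Cost = 227.448 g / 1000 × $82.9/kg = $18.86.

$18.86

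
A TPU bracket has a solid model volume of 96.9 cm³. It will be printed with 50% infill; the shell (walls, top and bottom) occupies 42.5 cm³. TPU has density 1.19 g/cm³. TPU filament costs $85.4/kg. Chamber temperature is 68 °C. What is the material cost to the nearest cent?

$7.08

Infill region = 96.9 − 42.5, so 54.4 cm³.
Deposited infill = 0.50 × 54.4 = 27.2 cm³.
Deposited volume: 42.5 + 27.2 → 69.7 cm³.
Mass = 69.7 × 1.19 = 82.943 g.
Cost = 82.943 g / 1000 × $85.4/kg = $7.08.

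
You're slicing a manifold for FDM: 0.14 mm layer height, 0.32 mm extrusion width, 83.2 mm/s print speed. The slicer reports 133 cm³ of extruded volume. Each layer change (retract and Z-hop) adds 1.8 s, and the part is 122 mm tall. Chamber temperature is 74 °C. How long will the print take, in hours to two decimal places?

10.35 hours

Line area = 0.14 × 0.32, so 0.0448 mm².
Path length: 133000 mm³ / 0.0448 mm² → 2968750 mm.
Extrusion time = 2968750 / 83.2, so 35682.1 s.
Layers = ⌈122/0.14⌉ = 872.
Non-print overhead = 872 × 1.8 = 1569.6 s.
Altogether 35682.1 + 1569.6 = 37251.7 s, i.e. 10.35 hours.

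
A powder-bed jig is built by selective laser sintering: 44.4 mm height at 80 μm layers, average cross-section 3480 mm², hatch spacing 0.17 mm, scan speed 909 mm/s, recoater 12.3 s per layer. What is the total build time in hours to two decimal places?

Layers = ⌈44.4/0.08⌉ = 555.
Hatch length per layer = 3480 / 0.17, so 20470.6 mm.
Scan time per layer = 20470.6 / 909 = 22.5199 s.
Time per layer = 22.5199 + 12.3, so 34.8199 s.
Build time = 555 × 34.8199 = 19325.0445 s = 5.37 hours.

5.37 hours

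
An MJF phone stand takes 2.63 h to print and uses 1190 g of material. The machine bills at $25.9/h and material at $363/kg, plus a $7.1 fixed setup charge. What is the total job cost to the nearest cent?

Time charge = 25.9 × 2.63 = $68.117.
Material charge: 363 × 1190/1000 → $431.97.
Total = 68.117 + 431.97 + 7.1 = 507.187 ≈ $507.19.

$507.19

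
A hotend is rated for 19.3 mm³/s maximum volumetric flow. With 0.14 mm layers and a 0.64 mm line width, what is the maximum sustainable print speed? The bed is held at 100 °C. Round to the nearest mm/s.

A: 0.14 × 0.64 → 0.0896 mm².
Max speed = 19.3 / 0.0896 = 215.40 ≈ 215 mm/s.

215 mm/s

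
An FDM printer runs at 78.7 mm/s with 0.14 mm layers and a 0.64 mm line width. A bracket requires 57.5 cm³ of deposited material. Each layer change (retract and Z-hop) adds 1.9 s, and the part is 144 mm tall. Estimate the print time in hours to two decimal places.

Line area = 0.14 × 0.64, so 0.0896 mm².
Total extruded path = 57500/0.0896 = 641741.1 mm.
Time extruding: 641741.1 / 78.7 → 8154.3 s.
Number of layers: 144 / 0.14 → 1029 (rounded up).
Non-print overhead: 1029 × 1.9 → 1955.1 s.
Altogether 8154.3 + 1955.1 = 10109.4 s, i.e. 2.81 hours.

2.81 hours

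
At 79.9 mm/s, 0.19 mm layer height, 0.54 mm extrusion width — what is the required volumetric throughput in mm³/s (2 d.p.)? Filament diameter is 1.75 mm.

8.20

Bead cross-section = 0.19 × 0.54, so 0.1026 mm².
Volumetric flow = 79.9 × 0.1026 = 8.20 mm³/s.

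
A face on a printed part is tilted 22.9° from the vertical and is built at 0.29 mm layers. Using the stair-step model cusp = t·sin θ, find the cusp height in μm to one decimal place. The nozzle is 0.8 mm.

112.8 μm

sin(22.9°) = 0.3891, so cusp = 0.29 × 0.3891 = 0.112839 mm → 112.8 μm.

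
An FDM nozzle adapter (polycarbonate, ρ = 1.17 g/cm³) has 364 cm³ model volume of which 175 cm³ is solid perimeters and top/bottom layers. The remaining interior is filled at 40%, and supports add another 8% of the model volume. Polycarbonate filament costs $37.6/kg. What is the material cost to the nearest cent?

Interior volume: 364 − 175 → 189 cm³.
Infill deposited = 0.40 × 189 = 75.6 cm³.
Support = 0.08 × 364, so 29.12 cm³.
Total printed volume: 175 + 75.6 + 29.12 → 279.72 cm³.
Mass = 279.72 × 1.17 = 327.2724 g.
At $37.6/kg: 327.2724/1000 × 37.6 = $12.31.

$12.31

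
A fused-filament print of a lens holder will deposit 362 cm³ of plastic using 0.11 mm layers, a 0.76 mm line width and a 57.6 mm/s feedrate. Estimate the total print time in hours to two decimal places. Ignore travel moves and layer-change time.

Line area = 0.11 × 0.76 = 0.0836 mm².
Total extruded path = 362000/0.0836 = 4330143.5 mm.
Time extruding: 4330143.5 / 57.6 → 75176.1 s.
Converting: 75176.1 s = 20.88 hours.

20.88 hours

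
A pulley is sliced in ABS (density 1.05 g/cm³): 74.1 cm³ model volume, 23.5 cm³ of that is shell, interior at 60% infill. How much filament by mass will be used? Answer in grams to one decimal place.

Volume inside the shell = 74.1 − 23.5, so 50.6 cm³.
Infill volume = 0.60 × 50.6, so 30.36 cm³.
Total printed volume: 23.5 + 30.36 → 53.86 cm³.
Mass = 53.86 × 1.05 = 56.553 g.

56.6 g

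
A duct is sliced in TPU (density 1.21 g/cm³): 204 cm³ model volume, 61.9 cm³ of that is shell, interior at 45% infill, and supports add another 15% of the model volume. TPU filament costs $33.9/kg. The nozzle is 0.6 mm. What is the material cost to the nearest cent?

Volume inside the shell = 204 − 61.9 = 142.1 cm³.
Infill volume = 0.45 × 142.1 = 63.945 cm³.
Support: 0.15 × 204 → 30.6 cm³.
Total printed volume = 61.9 + 63.945 + 30.6 = 156.445 cm³.
Mass = 156.445 × 1.21 = 189.29845 g.
At $33.9/kg: 189.29845/1000 × 33.9 = $6.42.

$6.42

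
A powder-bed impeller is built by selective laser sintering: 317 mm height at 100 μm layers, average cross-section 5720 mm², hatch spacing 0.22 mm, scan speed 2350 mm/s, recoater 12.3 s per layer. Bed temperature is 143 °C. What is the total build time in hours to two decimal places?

20.57 hours

Layers = ⌈317/0.1⌉ = 3170.
Scan path per layer: 5720 / 0.22 → 26000 mm.
Laser time per layer: 26000 / 2350 → 11.0638 s.
Time per layer = 11.0638 + 12.3, so 23.3638 s.
Total: 3170 × 23.3638 s = 74063.246 s → 20.57 hours.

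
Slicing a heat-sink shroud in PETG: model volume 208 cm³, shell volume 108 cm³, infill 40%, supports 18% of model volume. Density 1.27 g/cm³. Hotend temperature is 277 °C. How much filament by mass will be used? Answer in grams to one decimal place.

235.5 g

Volume inside the shell: 208 − 108 → 100 cm³.
Deposited infill = 0.40 × 100 = 40 cm³.
Support = 0.18 × 208 = 37.44 cm³.
Deposited volume = 108 + 40 + 37.44, so 185.44 cm³.
Mass: 185.44 × 1.27 → 235.5088 g.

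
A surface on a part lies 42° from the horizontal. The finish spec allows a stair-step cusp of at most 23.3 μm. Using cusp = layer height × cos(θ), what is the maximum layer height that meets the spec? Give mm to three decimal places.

cos(42°) = 0.7431; t_max = 0.0233/0.7431 = 0.031 mm.

0.031 mm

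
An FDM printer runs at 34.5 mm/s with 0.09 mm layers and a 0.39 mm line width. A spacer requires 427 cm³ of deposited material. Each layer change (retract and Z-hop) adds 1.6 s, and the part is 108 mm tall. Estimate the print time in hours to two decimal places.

98.48 hours

Extrusion cross-section = 0.09 × 0.39 = 0.0351 mm².
Toolpath length = 427 cm³ / 0.0351 mm² = 427000 / 0.0351 = 12165242.2 mm.
Print-move time = 12165242.2 / 34.5 = 352615.7 s.
Layers = ⌈108/0.09⌉ = 1200.
Non-print overhead = 1200 × 1.6 = 1920 s.
Total = 352615.7 + 1920 = 354535.7 s = 98.48 hours.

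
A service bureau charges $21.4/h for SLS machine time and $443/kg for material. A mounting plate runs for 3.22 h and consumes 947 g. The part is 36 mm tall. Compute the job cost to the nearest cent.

Machine-time cost: 21.4 × 3.22 → $68.908.
Material charge: 443 × 947/1000 → $419.521.
Total = 68.908 + 419.521 = 488.429 ≈ $488.43.

$488.43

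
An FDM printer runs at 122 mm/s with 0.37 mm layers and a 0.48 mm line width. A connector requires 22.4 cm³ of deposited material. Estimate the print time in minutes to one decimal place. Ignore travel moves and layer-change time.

17.2 minutes

Extrusion cross-section: 0.37 × 0.48 → 0.1776 mm².
Total extruded path = 22400/0.1776 = 126126.1 mm.
Print-move time = 126126.1 / 122, so 1033.8 s.
That's 1033.8 s → 17.2 minutes.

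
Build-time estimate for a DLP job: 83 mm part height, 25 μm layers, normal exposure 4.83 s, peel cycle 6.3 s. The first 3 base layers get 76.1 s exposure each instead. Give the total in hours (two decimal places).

Layers = ⌈83/0.025⌉ = 3320.
Bottom layers = 3 × (76.1 + 6.3), so 247.2 s.
Normal layers = 3317 × (4.83 + 6.3), so 36918.21 s.
Sum: 247.2 + 36918.21 = 37165.41 s → 10.32 hours.

10.32 hours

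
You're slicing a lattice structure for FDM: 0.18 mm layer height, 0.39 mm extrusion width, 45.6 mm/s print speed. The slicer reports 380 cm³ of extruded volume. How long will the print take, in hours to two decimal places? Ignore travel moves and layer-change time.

32.97 hours

Extrusion cross-section: 0.18 × 0.39 → 0.0702 mm².
Path length: 380000 mm³ / 0.0702 mm² → 5413105.4 mm.
Extrusion time: 5413105.4 / 45.6 → 118708.5 s.
118708.5 s = 32.97 hours.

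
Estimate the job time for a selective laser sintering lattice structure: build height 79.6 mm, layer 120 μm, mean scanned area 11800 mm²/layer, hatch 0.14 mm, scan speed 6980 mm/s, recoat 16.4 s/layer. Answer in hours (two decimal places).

5.25 hours

Layers = ⌈79.6/0.12⌉ = 664.
Per-layer scan distance = 11800 / 0.14 = 84285.7 mm.
Laser time per layer = 84285.7 / 6980 = 12.0753 s.
Per-layer time = 12.0753 + 16.4, so 28.4753 s.
Total: 664 × 28.4753 s = 18907.5992 s → 5.25 hours.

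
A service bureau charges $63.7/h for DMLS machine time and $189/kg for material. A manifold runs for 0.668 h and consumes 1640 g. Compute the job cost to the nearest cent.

Machine-time cost = 63.7 × 0.668, so $42.5516.
Feedstock cost = 189 × 1640/1000, so $309.96.
Job cost: 42.5516 + 309.96 = 352.5116 ≈ $352.51.

$352.51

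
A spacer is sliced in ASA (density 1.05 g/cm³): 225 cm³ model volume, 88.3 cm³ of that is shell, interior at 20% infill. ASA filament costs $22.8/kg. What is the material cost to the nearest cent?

$2.77

Volume inside the shell = 225 − 88.3, so 136.7 cm³.
Infill deposited = 0.20 × 136.7 = 27.34 cm³.
Total extruded = 88.3 + 27.34, so 115.64 cm³.
Mass = 115.64 × 1.05 = 121.422 g.
Cost = 121.422 g / 1000 × $22.8/kg = $2.77.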